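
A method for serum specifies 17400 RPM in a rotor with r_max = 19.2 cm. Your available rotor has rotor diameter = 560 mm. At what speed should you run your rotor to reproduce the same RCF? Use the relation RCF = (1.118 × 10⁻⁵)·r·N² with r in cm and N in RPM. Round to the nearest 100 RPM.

RCF_original = 1.118 × 10⁻⁵ × 19.2 × (17400)² = 1.118 × 10⁻⁵ × 19.2 × 302,760,000 ≈ 64,989.3 × g
Your rotor: r = 560 mm / 2 = 280 mm = 28 cm
64,989.3 = 1.118 × 10⁻⁵ × 28 × N²
N² = 64,989.3 / (31.304 × 10⁻⁵) = 207,607,015
N ≈ √207,607,015 ≈ 14,408.6

14400 RPM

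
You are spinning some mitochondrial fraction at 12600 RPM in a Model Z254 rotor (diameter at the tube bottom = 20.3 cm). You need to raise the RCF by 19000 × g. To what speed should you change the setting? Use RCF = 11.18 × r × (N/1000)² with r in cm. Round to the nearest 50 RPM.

N₂ ≈ 18050 RPM

r = 20.3 / 2 = 10.15 cm
Current RCF = 11.18 × 10.15 × (12.6)² = 11.18 × 10.15 × 158.76 ≈ 18,015.6 × g
Target RCF = 18,015.6 + 19,000 = 37,015.6 × g
(N/1000)² = 37,015.6 / 113.477 = 326.1947
N = 1000 × √326.1947 ≈ 18,060.9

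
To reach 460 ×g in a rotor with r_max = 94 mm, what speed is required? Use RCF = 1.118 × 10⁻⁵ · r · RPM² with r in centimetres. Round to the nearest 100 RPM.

N ≈ 2100 RPM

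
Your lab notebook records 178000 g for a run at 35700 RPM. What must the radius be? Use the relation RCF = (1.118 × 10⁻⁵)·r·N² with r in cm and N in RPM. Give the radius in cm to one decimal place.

r ≈ 12.5 cm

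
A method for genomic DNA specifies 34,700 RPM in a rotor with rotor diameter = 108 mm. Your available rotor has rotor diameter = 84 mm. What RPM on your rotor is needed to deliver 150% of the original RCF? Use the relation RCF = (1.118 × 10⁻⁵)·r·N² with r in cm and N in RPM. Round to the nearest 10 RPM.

48190 RPM

Original rotor: r = 108 mm / 2 = 54 mm = 5.4 cm
RCF_original = 1.118 × 10⁻⁵ × 5.4 × (34700)² = 1.118 × 10⁻⁵ × 5.4 × 1,204,090,000 ≈ 72,693.3 × g
Target RCF = 1.5 × 72,693.3 ≈ 109,040 × g
Your rotor: r = 84 mm / 2 = 42 mm = 4.2 cm
109,040 = 1.118 × 10⁻⁵ × 4.2 × N²
N² = 109,040 / (4.6956 × 10⁻⁵) = 2,322,173,950
N ≈ √2,322,173,950 ≈ 48,188.9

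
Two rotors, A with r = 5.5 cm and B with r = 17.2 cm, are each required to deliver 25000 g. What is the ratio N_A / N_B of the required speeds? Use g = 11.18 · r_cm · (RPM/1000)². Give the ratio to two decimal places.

1.77

At fixed RCF, N ∝ 1/√r, so N_A/N_B = √(r_B/r_A) = √(17.2/5.5) = √3.127273 = 1.7684.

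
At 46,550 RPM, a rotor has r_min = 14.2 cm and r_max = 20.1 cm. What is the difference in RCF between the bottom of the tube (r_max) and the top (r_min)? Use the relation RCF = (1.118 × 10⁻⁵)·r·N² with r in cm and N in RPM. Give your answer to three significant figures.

ΔRCF ≈ 143000 × g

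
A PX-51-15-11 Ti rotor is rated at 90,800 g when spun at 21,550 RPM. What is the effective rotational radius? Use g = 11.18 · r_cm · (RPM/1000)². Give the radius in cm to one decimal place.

r ≈ 17.5 cm

90800 = 11.18 × r × (21.55)²
r = 90800 / (11.18 × 464.4025) = 90800 / 5192.02 ≈ 17.488 cm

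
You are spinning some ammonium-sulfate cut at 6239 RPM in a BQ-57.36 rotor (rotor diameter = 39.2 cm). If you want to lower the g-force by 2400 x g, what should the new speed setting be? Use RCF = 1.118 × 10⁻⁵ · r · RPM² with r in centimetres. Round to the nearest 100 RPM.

r = 39.2 / 2 = 19.6 cm
Current RCF = 1.118 × 10⁻⁵ × 19.6 × (6239)² = 1.118 × 10⁻⁵ × 19.6 × 38,925,121 ≈ 8,529.6 × g
Target RCF = 8,529.6 − 2,400 = 6,129.6 × g
N² = 6,129.6 / (21.9128 × 10⁻⁵) = 27,972,692
N ≈ √27,972,692 ≈ 5,288.9

N₂ ≈ 5300 RPM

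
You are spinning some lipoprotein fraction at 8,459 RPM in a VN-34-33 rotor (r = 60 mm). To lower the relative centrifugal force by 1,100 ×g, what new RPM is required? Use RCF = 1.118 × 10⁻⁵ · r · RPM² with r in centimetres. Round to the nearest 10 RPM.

r = 60 mm = 6.0 cm
Current RCF = 1.118 × 10⁻⁵ × 6 × (8459)² = 1.118 × 10⁻⁵ × 6 × 71,554,681 ≈ 4,799.9 × g
Target RCF = 4,799.9 − 1,100 = 3,699.9 × g
N² = 3,699.9 / (6.708 × 10⁻⁵) = 55,156,530
N ≈ √55,156,530 ≈ 7,426.7

7430 RPM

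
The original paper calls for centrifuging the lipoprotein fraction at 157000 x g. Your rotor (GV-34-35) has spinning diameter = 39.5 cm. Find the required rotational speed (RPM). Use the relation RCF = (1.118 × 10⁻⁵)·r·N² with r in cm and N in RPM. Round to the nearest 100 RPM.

≈ 26700 RPM

r = 39.5 / 2 = 19.75 cm
157,000 = 1.118 × 10⁻⁵ × 19.75 × N²
N² = 157,000 / (22.0805 × 10⁻⁵) = 711,034,623
N ≈ √711,034,623 ≈ 26,665.2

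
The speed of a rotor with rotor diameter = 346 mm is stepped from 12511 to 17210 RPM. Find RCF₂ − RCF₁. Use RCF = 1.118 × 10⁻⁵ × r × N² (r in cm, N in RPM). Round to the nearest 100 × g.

r = 346 mm / 2 = 173 mm = 17.3 cm
RCF₁ = 1.118 × 10⁻⁵ × 17.3 × (12511)² = 1.118 × 10⁻⁵ × 17.3 × 156,525,121 ≈ 30,274.1 × g
RCF₂ = 1.118 × 10⁻⁵ × 17.3 × (17210)² = 1.118 × 10⁻⁵ × 17.3 × 296,184,100 ≈ 57,286.2 × g
Increase = 57,286.2 − 30,274.1 = 27,012.1

27000 g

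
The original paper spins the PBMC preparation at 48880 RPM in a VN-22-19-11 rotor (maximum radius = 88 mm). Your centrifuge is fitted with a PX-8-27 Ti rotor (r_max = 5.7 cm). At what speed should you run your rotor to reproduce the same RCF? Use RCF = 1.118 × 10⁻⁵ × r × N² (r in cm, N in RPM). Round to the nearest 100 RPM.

Original rotor: r = 88 mm = 8.8 cm
RCF = 1.118 × 10⁻⁵ × r × N²
RCF_original = 1.118 × 10⁻⁵ × 8.8 × (48880)² = 1.118 × 10⁻⁵ × 8.8 × 2,389,254,400 ≈ 235,064.4 × g
235,064.4 = 1.118 × 10⁻⁵ × 5.7 × N²
N² = 235,064.4 / (6.3726 × 10⁻⁵) = 3,688,673,383
N ≈ √3,688,673,383 ≈ 60,734.4

≈ 60700 RPM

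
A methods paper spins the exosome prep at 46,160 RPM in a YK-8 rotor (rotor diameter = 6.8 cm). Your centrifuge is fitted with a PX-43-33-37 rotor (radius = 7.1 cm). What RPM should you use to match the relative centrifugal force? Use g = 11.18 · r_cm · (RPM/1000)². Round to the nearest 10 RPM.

Original rotor: r = 6.8 / 2 = 3.4 cm
RCF_original = 11.18 × 3.4 × (46.16)² = 11.18 × 3.4 × 2,130.7456 ≈ 80,993.9 × g
80,993.9 = 11.18 × 7.1 × (N/1000)²
(N/1000)² = 80,993.9 / 79.378 = 1020.357
N = 1000 × √1020.357 ≈ 31,943.0

31940 RPM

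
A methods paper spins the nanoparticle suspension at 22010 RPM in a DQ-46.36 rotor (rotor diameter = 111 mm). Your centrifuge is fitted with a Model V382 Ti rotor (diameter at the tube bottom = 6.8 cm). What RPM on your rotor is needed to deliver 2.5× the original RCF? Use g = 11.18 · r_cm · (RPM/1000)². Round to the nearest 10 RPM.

≈ 44460 RPM

Original rotor: r = 111 mm / 2 = 55.5 mm = 5.55 cm
RCF = 11.18 × r × (N/1000)²
RCF_original = 11.18 × 5.55 × (22.01)² = 11.18 × 5.55 × 484.4401 ≈ 30,059 × g
Target RCF = 2.5 × 30,059 ≈ 75,147.5 × g
Your rotor: r = 6.8 / 2 = 3.4 cm
75,147.5 = 11.18 × 3.4 × (N/1000)²
(N/1000)² = 75,147.5 / 38.012 = 1976.941
N = 1000 × √1976.941 ≈ 44,462.8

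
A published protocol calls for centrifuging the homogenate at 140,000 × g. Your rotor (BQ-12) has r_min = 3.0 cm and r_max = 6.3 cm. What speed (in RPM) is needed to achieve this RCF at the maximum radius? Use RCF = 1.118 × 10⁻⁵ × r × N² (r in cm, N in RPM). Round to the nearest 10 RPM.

≈ 44580 RPM

Use r_max = 6.3 cm.
140,000 = 1.118 × 10⁻⁵ × 6.3 × N²
N² = 140,000 / (7.0434 × 10⁻⁵) = 1,987,676,406
N ≈ √1,987,676,406 ≈ 44,583.4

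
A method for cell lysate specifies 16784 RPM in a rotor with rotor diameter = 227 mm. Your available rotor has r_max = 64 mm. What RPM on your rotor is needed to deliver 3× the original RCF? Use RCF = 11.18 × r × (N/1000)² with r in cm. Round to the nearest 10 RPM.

Original rotor: r = 227 mm / 2 = 113.5 mm = 11.35 cm
RCF_original = 11.18 × 11.35 × (16.784)² = 11.18 × 11.35 × 281.702656 ≈ 35,746.1 × g
Target RCF = 3 × 35,746.1 ≈ 107,238.3 × g
Your rotor: r = 64 mm = 6.4 cm
107,238.3 = 11.18 × 6.4 × (N/1000)²
(N/1000)² = 107,238.3 / 71.552 = 1498.746
N = 1000 × √1498.746 ≈ 38,713.6

≈ 38710 RPM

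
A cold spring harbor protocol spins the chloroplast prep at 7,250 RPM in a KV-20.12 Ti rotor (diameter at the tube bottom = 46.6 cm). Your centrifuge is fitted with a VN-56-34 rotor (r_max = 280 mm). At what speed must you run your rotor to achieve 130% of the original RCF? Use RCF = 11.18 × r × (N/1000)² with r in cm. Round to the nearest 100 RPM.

7500 RPM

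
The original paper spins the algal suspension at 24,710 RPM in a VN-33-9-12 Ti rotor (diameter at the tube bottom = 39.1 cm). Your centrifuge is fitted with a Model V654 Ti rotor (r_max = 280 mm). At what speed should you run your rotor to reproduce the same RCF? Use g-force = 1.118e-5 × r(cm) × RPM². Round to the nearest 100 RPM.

Original rotor: r = 39.1 / 2 = 19.55 cm
RCF_original = 1.118 × 10⁻⁵ × 19.55 × (24710)² = 1.118 × 10⁻⁵ × 19.55 × 610,584,100 ≈ 133,454.8 × g
Your rotor: r = 280 mm = 28.0 cm
133,454.8 = 1.118 × 10⁻⁵ × 28 × N²
N² = 133,454.8 / (31.304 × 10⁻⁵) = 426,318,681
N ≈ √426,318,681 ≈ 20,647.5

≈ 20600 RPM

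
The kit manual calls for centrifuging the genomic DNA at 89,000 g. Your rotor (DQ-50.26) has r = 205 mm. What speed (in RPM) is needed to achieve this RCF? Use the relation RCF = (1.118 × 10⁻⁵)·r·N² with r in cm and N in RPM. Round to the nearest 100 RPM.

r = 205 mm = 20.5 cm
89,000 = 1.118 × 10⁻⁵ × 20.5 × N²
N² = 89,000 / (22.919 × 10⁻⁵) = 388,324,098
N ≈ √388,324,098 ≈ 19,705.9

≈ 19700 RPM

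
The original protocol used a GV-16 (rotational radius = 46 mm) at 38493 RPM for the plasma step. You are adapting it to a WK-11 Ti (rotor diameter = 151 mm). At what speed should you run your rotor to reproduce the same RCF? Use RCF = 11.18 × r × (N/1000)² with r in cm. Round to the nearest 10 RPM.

30050 RPM

Original rotor: r = 46 mm = 4.6 cm
RCF_original = 11.18 × 4.6 × (38.493)² = 11.18 × 4.6 × 1,481.711049 ≈ 76,201.4 × g
Your rotor: r = 151 mm / 2 = 75.5 mm = 7.55 cm
76,201.4 = 11.18 × 7.55 × (N/1000)²
(N/1000)² = 76,201.4 / 84.409 = 902.7639
N = 1000 × √902.7639 ≈ 30,046.0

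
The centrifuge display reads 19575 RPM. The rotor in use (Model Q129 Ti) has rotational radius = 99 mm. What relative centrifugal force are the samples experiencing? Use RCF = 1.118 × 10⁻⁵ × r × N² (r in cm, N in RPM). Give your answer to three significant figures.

r = 99 mm = 9.9 cm
RCF = 1.118 × 10⁻⁵ × 9.9 × (19575)² = 1.118 × 10⁻⁵ × 9.9 × 383,180,625 ≈ 42,411.2 × g

42400 ×g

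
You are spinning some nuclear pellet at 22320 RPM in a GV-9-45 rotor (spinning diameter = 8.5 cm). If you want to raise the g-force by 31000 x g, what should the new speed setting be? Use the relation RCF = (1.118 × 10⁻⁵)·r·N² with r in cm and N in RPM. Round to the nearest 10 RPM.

r = 8.5 / 2 = 4.25 cm
Current RCF = 1.118 × 10⁻⁵ × 4.25 × (22320)² = 1.118 × 10⁻⁵ × 4.25 × 498,182,400 ≈ 23,671.1 × g
Target RCF = 23,671.1 + 31,000 = 54,671.1 × g
N² = 54,671.1 / (4.7515 × 10⁻⁵) = 1,150,607,177
N ≈ √1,150,607,177 ≈ 33,920.6

33920 RPM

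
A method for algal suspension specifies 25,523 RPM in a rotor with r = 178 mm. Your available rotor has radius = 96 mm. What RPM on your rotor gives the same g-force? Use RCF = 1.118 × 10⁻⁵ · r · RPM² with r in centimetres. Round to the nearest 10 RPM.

34750 RPM

Original rotor: r = 178 mm = 17.8 cm
RCF = 1.118 × 10⁻⁵ × r × N²
RCF_original = 1.118 × 10⁻⁵ × 17.8 × (25523)² = 1.118 × 10⁻⁵ × 17.8 × 651,423,529 ≈ 129,635.9 × g
Your rotor: r = 96 mm = 9.6 cm
129,635.9 = 1.118 × 10⁻⁵ × 9.6 × N²
N² = 129,635.9 / (10.7328 × 10⁻⁵) = 1,207,847,905
N ≈ √1,207,847,905 ≈ 34,754.1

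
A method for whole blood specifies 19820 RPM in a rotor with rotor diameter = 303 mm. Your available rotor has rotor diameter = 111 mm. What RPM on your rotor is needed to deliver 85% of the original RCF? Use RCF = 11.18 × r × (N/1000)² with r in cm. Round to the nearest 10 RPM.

Original rotor: r = 303 mm / 2 = 151.5 mm = 15.15 cm
RCF = 11.18 × r × (N/1000)²
RCF_original = 11.18 × 15.15 × (19.82)² = 11.18 × 15.15 × 392.8324 ≈ 66,536.8 × g
Target RCF = 0.85 × 66,536.8 ≈ 56,556.3 × g
Your rotor: r = 111 mm / 2 = 55.5 mm = 5.55 cm
56,556.3 = 11.18 × 5.55 × (N/1000)²
(N/1000)² = 56,556.3 / 62.049 = 911.478
N = 1000 × √911.478 ≈ 30,190.7

30190 RPM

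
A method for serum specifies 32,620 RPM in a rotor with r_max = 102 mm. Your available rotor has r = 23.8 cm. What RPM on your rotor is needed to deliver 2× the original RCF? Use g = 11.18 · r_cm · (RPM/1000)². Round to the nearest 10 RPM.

Original rotor: r = 102 mm = 10.2 cm
RCF_original = 11.18 × 10.2 × (32.62)² = 11.18 × 10.2 × 1,064.0644 ≈ 121,341.6 × g
Target RCF = 2 × 121,341.6 ≈ 242,683.2 × g
242,683.2 = 11.18 × 23.8 × (N/1000)²
(N/1000)² = 242,683.2 / 266.084 = 912.0548
N = 1000 × √912.0548 ≈ 30,200.2

30200 RPM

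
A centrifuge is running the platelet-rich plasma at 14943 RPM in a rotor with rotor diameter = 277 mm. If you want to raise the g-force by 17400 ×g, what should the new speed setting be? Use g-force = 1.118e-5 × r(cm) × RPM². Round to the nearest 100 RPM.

r = 277 mm / 2 = 138.5 mm = 13.85 cm
Current RCF = 1.118 × 10⁻⁵ × 13.85 × (14943)² = 1.118 × 10⁻⁵ × 13.85 × 223,293,249 ≈ 34,575.4 × g
Target RCF = 34,575.4 + 17,400 = 51,975.4 × g
N² = 51,975.4 / (15.4843 × 10⁻⁵) = 335,665,158
N ≈ √335,665,158 ≈ 18,321.2

≈ 18300 RPM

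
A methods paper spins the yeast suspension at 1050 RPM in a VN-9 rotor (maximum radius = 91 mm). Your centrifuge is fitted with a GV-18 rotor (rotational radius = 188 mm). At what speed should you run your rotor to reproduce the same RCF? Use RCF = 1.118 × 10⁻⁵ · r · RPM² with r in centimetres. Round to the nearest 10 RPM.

730 RPM

Original rotor: r = 91 mm = 9.1 cm
RCF = 1.118 × 10⁻⁵ × r × N²
RCF_original = 1.118 × 10⁻⁵ × 9.1 × (1050)² = 1.118 × 10⁻⁵ × 9.1 × 1,102,500 ≈ 112.2 × g
Your rotor: r = 188 mm = 18.8 cm
112.2 = 1.118 × 10⁻⁵ × 18.8 × N²
N² = 112.2 / (21.0184 × 10⁻⁵) = 533,818
N ≈ √533,818 ≈ 730.6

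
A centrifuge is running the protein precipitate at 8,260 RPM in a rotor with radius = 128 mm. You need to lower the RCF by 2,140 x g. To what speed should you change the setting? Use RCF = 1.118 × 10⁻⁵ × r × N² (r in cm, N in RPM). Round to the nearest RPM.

N₂ ≈ 7299 RPM

r = 128 mm = 12.8 cm
Current RCF = 1.118 × 10⁻⁵ × 12.8 × (8260)² = 1.118 × 10⁻⁵ × 12.8 × 68,227,600 ≈ 9,763.6 × g
Target RCF = 9,763.6 − 2,140 = 7,623.6 × g
N² = 7,623.6 / (14.3104 × 10⁻⁵) = 53,273,144
N ≈ √53,273,144 ≈ 7,298.8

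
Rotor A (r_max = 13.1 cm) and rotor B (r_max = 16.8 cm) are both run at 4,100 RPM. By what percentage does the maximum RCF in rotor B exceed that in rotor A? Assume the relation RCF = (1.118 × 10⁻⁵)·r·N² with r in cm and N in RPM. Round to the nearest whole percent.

28%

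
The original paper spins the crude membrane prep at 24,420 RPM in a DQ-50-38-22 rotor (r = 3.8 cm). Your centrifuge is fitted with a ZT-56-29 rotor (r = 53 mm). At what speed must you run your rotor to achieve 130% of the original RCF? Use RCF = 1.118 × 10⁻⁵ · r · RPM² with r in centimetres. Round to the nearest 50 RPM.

RCF = 1.118 × 10⁻⁵ × r × N²
RCF_original = 1.118 × 10⁻⁵ × 3.8 × (24420)² = 1.118 × 10⁻⁵ × 3.8 × 596,336,400 ≈ 25,334.8 × g
Target RCF = 1.3 × 25,334.8 ≈ 32,935.2 × g
Your rotor: r = 53 mm = 5.3 cm
32,935.2 = 1.118 × 10⁻⁵ × 5.3 × N²
N² = 32,935.2 / (5.9254 × 10⁻⁵) = 555,830,830
N ≈ √555,830,830 ≈ 23,576.1

≈ 23600 RPM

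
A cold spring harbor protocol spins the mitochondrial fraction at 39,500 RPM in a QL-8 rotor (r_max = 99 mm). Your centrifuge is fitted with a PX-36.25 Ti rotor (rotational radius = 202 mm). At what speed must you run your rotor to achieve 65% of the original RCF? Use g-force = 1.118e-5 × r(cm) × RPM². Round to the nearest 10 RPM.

≈ 22290 RPM

Original rotor: r = 99 mm = 9.9 cm
RCF_original = 1.118 × 10⁻⁵ × 9.9 × (39500)² = 1.118 × 10⁻⁵ × 9.9 × 1,560,250,000 ≈ 172,691.6 × g
Target RCF = 0.65 × 172,691.6 ≈ 112,249.5 × g
Your rotor: r = 202 mm = 20.2 cm
112,249.5 = 1.118 × 10⁻⁵ × 20.2 × N²
N² = 112,249.5 / (22.5836 × 10⁻⁵) = 497,039,887
N ≈ √497,039,887 ≈ 22,294.4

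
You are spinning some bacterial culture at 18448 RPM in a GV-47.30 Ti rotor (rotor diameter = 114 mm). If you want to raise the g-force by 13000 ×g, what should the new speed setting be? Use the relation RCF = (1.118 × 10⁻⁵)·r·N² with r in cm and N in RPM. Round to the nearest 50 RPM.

≈ 23350 RPM

r = 114 mm / 2 = 57 mm = 5.7 cm
Current RCF = 1.118 × 10⁻⁵ × 5.7 × (18448)² = 1.118 × 10⁻⁵ × 5.7 × 340,328,704 ≈ 21,687.8 × g
Target RCF = 21,687.8 + 13,000 = 34,687.8 × g
N² = 34,687.8 / (6.3726 × 10⁻⁵) = 544,327,276
N ≈ √544,327,276 ≈ 23,330.8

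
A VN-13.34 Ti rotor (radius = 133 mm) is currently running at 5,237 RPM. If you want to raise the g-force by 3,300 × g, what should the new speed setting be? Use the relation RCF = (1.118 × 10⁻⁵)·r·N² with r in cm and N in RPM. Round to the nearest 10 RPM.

r = 133 mm = 13.3 cm
Current RCF = 1.118 × 10⁻⁵ × 13.3 × (5237)² = 1.118 × 10⁻⁵ × 13.3 × 27,426,169 ≈ 4,078.1 × g
Target RCF = 4,078.1 + 3,300 = 7,378.1 × g
N² = 7,378.1 / (14.8694 × 10⁻⁵) = 49,619,352
N ≈ √49,619,352 ≈ 7,044.1

≈ 7040 RPM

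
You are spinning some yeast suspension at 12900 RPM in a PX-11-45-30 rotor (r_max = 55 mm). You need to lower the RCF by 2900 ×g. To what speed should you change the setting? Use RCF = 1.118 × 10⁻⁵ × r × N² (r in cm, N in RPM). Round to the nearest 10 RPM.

r = 55 mm = 5.5 cm
Current RCF = 1.118 × 10⁻⁵ × 5.5 × (12900)² = 1.118 × 10⁻⁵ × 5.5 × 166,410,000 ≈ 10,232.6 × g
Target RCF = 10,232.6 − 2,900 = 7,332.6 × g
N² = 7,332.6 / (6.149 × 10⁻⁵) = 119,248,658
N ≈ √119,248,658 ≈ 10,920.1

≈ 10920 RPM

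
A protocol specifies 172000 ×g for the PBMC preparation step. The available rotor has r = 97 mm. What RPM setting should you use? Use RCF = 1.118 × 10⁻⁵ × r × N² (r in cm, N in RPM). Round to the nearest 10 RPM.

N ≈ 39830 RPM

r = 97 mm = 9.7 cm
RCF = 1.118 × 10⁻⁵ × r × N²
172,000 = 1.118 × 10⁻⁵ × 9.7 × N²
N² = 172,000 / (10.8446 × 10⁻⁵) = 1,586,042,823
N ≈ √1,586,042,823 ≈ 39,825.2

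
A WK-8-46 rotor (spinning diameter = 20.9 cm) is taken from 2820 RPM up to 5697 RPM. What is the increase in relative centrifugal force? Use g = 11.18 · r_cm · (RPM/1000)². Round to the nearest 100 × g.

r = 20.9 / 2 = 10.45 cm
RCF₁ = 11.18 × 10.45 × (2.82)² = 11.18 × 10.45 × 7.9524 ≈ 929.1 × g
RCF₂ = 11.18 × 10.45 × (5.697)² = 11.18 × 10.45 × 32.455809 ≈ 3,791.8 × g
Increase = 3,791.8 − 929.1 = 2,862.7

≈ 2900 × g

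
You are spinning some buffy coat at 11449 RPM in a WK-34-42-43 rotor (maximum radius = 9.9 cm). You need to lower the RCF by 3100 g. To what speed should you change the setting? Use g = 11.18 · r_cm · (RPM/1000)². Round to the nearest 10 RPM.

Current RCF = 11.18 × 9.9 × (11.449)² = 11.18 × 9.9 × 131.079601 ≈ 14,508.2 × g
Target RCF = 14,508.2 − 3,100 = 11,408.2 × g
(N/1000)² = 11,408.2 / 110.682 = 103.0719
N = 1000 × √103.0719 ≈ 10,152.4

≈ 10150 RPM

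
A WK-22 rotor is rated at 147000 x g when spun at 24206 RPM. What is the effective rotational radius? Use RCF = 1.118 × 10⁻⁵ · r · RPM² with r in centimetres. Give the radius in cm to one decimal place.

r ≈ 22.4 cm

RCF = 1.118 × 10⁻⁵ × r × N²
147000 = 1.118 × 10⁻⁵ × r × (24206)²
r = 147000 / (1.118 × 10⁻⁵ × 585,930,436) = 147000 / 6550.702 ≈ 22.440 cm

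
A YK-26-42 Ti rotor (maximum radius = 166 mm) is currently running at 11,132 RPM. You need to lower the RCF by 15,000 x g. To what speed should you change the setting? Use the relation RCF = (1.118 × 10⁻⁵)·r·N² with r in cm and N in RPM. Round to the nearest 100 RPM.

r = 166 mm = 16.6 cm
Current RCF = 1.118 × 10⁻⁵ × 16.6 × (11132)² = 1.118 × 10⁻⁵ × 16.6 × 123,921,424 ≈ 22,998.3 × g
Target RCF = 22,998.3 − 15,000 = 7,998.3 × g
N² = 7,998.3 / (18.5588 × 10⁻⁵) = 43,097,075
N ≈ √43,097,075 ≈ 6,564.8

≈ 6600 RPM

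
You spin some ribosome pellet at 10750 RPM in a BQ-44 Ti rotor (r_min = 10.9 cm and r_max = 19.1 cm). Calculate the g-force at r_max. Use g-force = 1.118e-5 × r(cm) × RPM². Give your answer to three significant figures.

Use r_max = 19.1 cm.
RCF = 1.118 × 10⁻⁵ × 19.1 × (10750)² = 1.118 × 10⁻⁵ × 19.1 × 115,562,500 ≈ 24,677 × g

RCF ≈ 24700 × g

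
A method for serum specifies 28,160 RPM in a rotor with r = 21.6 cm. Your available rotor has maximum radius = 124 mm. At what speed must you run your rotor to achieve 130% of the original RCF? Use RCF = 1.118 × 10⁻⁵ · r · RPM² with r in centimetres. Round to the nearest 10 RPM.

RCF = 1.118 × 10⁻⁵ × r × N²
RCF_original = 1.118 × 10⁻⁵ × 21.6 × (28160)² = 1.118 × 10⁻⁵ × 21.6 × 792,985,600 ≈ 191,496.5 × g
Target RCF = 1.3 × 191,496.5 ≈ 248,945.5 × g
Your rotor: r = 124 mm = 12.4 cm
248,945.5 = 1.118 × 10⁻⁵ × 12.4 × N²
N² = 248,945.5 / (13.8632 × 10⁻⁵) = 1,795,728,980
N ≈ √1,795,728,980 ≈ 42,376.0

42380 RPM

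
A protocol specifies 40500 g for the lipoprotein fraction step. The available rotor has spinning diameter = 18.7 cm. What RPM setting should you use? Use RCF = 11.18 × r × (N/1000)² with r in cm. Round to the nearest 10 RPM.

r = 18.7 / 2 = 9.35 cm
40,500 = 11.18 × 9.35 × (N/1000)²
(N/1000)² = 40,500 / 104.533 = 387.4375
N = 1000 × √387.4375 ≈ 19,683.4

N ≈ 19680 RPM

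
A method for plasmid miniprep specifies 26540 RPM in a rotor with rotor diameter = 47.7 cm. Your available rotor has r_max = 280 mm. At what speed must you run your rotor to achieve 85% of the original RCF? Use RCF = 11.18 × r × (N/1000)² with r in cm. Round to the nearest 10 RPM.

Original rotor: r = 47.7 / 2 = 23.85 cm
RCF_original = 11.18 × 23.85 × (26.54)² = 11.18 × 23.85 × 704.3716 ≈ 187,815.8 × g
Target RCF = 0.85 × 187,815.8 ≈ 159,643.4 × g
Your rotor: r = 280 mm = 28.0 cm
159,643.4 = 11.18 × 28 × (N/1000)²
(N/1000)² = 159,643.4 / 313.04 = 509.9776
N = 1000 × √509.9776 ≈ 22,582.7

22580 RPM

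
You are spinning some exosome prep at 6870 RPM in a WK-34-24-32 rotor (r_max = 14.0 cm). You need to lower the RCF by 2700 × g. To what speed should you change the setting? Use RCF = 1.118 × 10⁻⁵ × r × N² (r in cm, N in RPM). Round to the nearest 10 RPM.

≈ 5470 RPM

Current RCF = 1.118 × 10⁻⁵ × 14 × (6870)² = 1.118 × 10⁻⁵ × 14 × 47,196,900 ≈ 7,387.3 × g
Target RCF = 7,387.3 − 2,700 = 4,687.3 × g
N² = 4,687.3 / (15.652 × 10⁻⁵) = 29,946,972
N ≈ √29,946,972 ≈ 5,472.4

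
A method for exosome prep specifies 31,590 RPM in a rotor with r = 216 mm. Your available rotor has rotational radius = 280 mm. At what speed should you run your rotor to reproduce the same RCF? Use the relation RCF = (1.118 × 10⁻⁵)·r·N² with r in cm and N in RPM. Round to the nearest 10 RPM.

Original rotor: r = 216 mm = 21.6 cm
RCF = 1.118 × 10⁻⁵ × r × N²
RCF_original = 1.118 × 10⁻⁵ × 21.6 × (31590)² = 1.118 × 10⁻⁵ × 21.6 × 997,928,100 ≈ 240,987.7 × g
Your rotor: r = 280 mm = 28.0 cm
240,987.7 = 1.118 × 10⁻⁵ × 28 × N²
N² = 240,987.7 / (31.304 × 10⁻⁵) = 769,830,373
N ≈ √769,830,373 ≈ 27,745.8

27750 RPM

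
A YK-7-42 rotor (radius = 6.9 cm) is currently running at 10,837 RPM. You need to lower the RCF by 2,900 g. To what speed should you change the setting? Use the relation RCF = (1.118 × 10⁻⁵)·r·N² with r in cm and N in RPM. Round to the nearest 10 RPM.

N₂ ≈ 8940 RPM

Current RCF = 1.118 × 10⁻⁵ × 6.9 × (10837)² = 1.118 × 10⁻⁵ × 6.9 × 117,440,569 ≈ 9,059.6 × g
Target RCF = 9,059.6 − 2,900 = 6,159.6 × g
N² = 6,159.6 / (7.7142 × 10⁻⁵) = 79,847,554
N ≈ √79,847,554 ≈ 8,935.7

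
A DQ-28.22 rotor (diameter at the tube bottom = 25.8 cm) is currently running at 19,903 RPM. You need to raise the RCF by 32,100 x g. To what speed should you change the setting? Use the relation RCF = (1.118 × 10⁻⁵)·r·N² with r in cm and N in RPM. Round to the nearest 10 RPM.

r = 25.8 / 2 = 12.9 cm
Current RCF = 1.118 × 10⁻⁵ × 12.9 × (19903)² = 1.118 × 10⁻⁵ × 12.9 × 396,129,409 ≈ 57,130.6 × g
Target RCF = 57,130.6 + 32,100 = 89,230.6 × g
N² = 89,230.6 / (14.4222 × 10⁻⁵) = 618,703,110
N ≈ √618,703,110 ≈ 24,873.7

24870 RPM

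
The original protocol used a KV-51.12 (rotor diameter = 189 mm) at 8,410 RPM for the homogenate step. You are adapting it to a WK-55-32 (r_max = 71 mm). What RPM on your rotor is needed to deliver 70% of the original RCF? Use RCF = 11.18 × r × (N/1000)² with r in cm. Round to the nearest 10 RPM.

8120 RPM

Original rotor: r = 189 mm / 2 = 94.5 mm = 9.45 cm
RCF = 11.18 × r × (N/1000)²
RCF_original = 11.18 × 9.45 × (8.41)² = 11.18 × 9.45 × 70.7281 ≈ 7,472.5 × g
Target RCF = 0.7 × 7,472.5 ≈ 5,230.8 × g
Your rotor: r = 71 mm = 7.1 cm
5,230.8 = 11.18 × 7.1 × (N/1000)²
(N/1000)² = 5,230.8 / 79.378 = 65.89735
N = 1000 × √65.89735 ≈ 8,117.7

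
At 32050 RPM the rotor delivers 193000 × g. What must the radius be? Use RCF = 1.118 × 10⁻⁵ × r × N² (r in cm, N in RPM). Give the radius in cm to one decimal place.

r ≈ 16.8 cm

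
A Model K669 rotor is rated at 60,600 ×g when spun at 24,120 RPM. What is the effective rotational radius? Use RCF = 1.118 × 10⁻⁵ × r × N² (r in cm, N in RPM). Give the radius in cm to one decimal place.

≈ 9.3 cm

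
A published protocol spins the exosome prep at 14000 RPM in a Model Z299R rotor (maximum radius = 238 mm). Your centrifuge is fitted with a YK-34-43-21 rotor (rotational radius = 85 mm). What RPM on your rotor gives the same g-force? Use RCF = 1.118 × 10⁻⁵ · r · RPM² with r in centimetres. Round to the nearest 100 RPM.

23400 RPM

Original rotor: r = 238 mm = 23.8 cm
RCF_original = 1.118 × 10⁻⁵ × 23.8 × (14000)² = 1.118 × 10⁻⁵ × 23.8 × 196,000,000 ≈ 52,152.5 × g
Your rotor: r = 85 mm = 8.5 cm
52,152.5 = 1.118 × 10⁻⁵ × 8.5 × N²
N² = 52,152.5 / (9.503 × 10⁻⁵) = 548,800,379
N ≈ √548,800,379 ≈ 23,426.5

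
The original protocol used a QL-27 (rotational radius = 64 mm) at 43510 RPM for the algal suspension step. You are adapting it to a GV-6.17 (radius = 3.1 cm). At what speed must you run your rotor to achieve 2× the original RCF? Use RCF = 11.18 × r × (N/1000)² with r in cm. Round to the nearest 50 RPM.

88400 RPM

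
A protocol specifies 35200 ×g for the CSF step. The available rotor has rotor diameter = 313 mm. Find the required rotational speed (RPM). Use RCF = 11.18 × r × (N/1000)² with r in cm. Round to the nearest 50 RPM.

≈ 14200 RPM

r = 313 mm / 2 = 156.5 mm = 15.65 cm
RCF = 11.18 × r × (N/1000)²
35,200 = 11.18 × 15.65 × (N/1000)²
(N/1000)² = 35,200 / 174.967 = 201.1808
N = 1000 × √201.1808 ≈ 14,183.8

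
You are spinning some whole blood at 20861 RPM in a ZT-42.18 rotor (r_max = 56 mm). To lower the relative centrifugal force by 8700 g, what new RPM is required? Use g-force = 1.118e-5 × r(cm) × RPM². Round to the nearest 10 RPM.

r = 56 mm = 5.6 cm
Current RCF = 1.118 × 10⁻⁵ × 5.6 × (20861)² = 1.118 × 10⁻⁵ × 5.6 × 435,181,321 ≈ 27,245.8 × g
Target RCF = 27,245.8 − 8,700 = 18,545.8 × g
N² = 18,545.8 / (6.2608 × 10⁻⁵) = 296,220,930
N ≈ √296,220,930 ≈ 17,211.1

N₂ ≈ 17210 RPM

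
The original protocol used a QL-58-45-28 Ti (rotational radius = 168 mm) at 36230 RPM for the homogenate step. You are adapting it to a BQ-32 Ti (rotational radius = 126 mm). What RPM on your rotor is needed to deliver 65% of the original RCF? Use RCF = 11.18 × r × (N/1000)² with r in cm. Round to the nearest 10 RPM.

Original rotor: r = 168 mm = 16.8 cm
RCF = 11.18 × r × (N/1000)²
RCF_original = 11.18 × 16.8 × (36.23)² = 11.18 × 16.8 × 1,312.6129 ≈ 246,540.2 × g
Target RCF = 0.65 × 246,540.2 ≈ 160,251.1 × g
Your rotor: r = 126 mm = 12.6 cm
160,251.1 = 11.18 × 12.6 × (N/1000)²
(N/1000)² = 160,251.1 / 140.868 = 1137.598
N = 1000 × √1137.598 ≈ 33,728.3

33730 RPM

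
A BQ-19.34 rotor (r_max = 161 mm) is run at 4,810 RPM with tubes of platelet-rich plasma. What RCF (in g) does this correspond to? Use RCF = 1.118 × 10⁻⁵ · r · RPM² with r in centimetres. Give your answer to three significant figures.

r = 161 mm = 16.1 cm
RCF = 1.118 × 10⁻⁵ × 16.1 × (4810)² = 1.118 × 10⁻⁵ × 16.1 × 23,136,100 ≈ 4,164.5 × g

≈ 4160 g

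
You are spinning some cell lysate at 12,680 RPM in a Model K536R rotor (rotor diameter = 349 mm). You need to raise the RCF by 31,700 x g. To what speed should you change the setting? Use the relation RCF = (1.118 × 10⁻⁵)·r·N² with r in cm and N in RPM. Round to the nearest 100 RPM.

N₂ ≈ 18000 RPM

r = 349 mm / 2 = 174.5 mm = 17.45 cm
Current RCF = 1.118 × 10⁻⁵ × 17.45 × (12680)² = 1.118 × 10⁻⁵ × 17.45 × 160,782,400 ≈ 31,367.2 × g
Target RCF = 31,367.2 + 31,700 = 63,067.2 × g
N² = 63,067.2 / (19.5091 × 10⁻⁵) = 323,270,679
N ≈ √323,270,679 ≈ 17,979.7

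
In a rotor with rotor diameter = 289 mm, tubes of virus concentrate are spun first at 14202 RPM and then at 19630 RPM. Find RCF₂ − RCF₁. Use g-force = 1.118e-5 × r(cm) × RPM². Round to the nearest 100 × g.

≈ 29700 ×g

r = 289 mm / 2 = 144.5 mm = 14.45 cm
RCF₁ = 1.118 × 10⁻⁵ × 14.45 × (14202)² = 1.118 × 10⁻⁵ × 14.45 × 201,696,804 ≈ 32,584.3 × g
RCF₂ = 1.118 × 10⁻⁵ × 14.45 × (19630)² = 1.118 × 10⁻⁵ × 14.45 × 385,336,900 ≈ 62,251.6 × g
Increase = 62,251.6 − 32,584.3 = 29,667.3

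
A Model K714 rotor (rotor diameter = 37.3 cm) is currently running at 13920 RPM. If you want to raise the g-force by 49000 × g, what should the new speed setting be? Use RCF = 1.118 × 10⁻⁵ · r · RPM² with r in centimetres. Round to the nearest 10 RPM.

r = 37.3 / 2 = 18.65 cm
Current RCF = 1.118 × 10⁻⁵ × 18.65 × (13920)² = 1.118 × 10⁻⁵ × 18.65 × 193,766,400 ≈ 40,401.7 × g
Target RCF = 40,401.7 + 49,000 = 89,401.7 × g
N² = 89,401.7 / (20.8507 × 10⁻⁵) = 428,770,737
N ≈ √428,770,737 ≈ 20,706.8

N₂ ≈ 20710 RPM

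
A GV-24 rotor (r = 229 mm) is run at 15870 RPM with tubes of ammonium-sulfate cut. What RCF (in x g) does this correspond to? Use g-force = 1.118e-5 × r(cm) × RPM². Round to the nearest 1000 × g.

RCF ≈ 64000 x g

r = 229 mm = 22.9 cm
RCF = 1.118 × 10⁻⁵ × 22.9 × (15870)² = 1.118 × 10⁻⁵ × 22.9 × 251,856,900 ≈ 64,480.9 × g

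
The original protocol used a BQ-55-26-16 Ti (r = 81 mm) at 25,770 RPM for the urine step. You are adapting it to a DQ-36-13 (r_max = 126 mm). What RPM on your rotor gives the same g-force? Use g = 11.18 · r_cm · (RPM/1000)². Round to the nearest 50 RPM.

20650 RPM

Original rotor: r = 81 mm = 8.1 cm
RCF_original = 11.18 × 8.1 × (25.77)² = 11.18 × 8.1 × 664.0929 ≈ 60,138.9 × g
Your rotor: r = 126 mm = 12.6 cm
60,138.9 = 11.18 × 12.6 × (N/1000)²
(N/1000)² = 60,138.9 / 140.868 = 426.9167
N = 1000 × √426.9167 ≈ 20,662.0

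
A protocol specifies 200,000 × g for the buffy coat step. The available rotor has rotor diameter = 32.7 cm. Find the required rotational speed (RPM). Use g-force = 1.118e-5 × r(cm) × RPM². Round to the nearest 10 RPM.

r = 32.7 / 2 = 16.35 cm
RCF = 1.118 × 10⁻⁵ × r × N²
200,000 = 1.118 × 10⁻⁵ × 16.35 × N²
N² = 200,000 / (18.2793 × 10⁻⁵) = 1,094,133,802
N ≈ √1,094,133,802 ≈ 33,077.7

N ≈ 33080 RPM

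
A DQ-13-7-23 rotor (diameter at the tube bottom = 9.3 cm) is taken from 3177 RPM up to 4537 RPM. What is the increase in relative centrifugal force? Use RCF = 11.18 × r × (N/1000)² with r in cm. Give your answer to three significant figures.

≈ 545 x g

r = 9.3 / 2 = 4.65 cm
RCF₁ = 11.18 × 4.65 × (3.177)² = 11.18 × 4.65 × 10.093329 ≈ 524.7 × g
RCF₂ = 11.18 × 4.65 × (4.537)² = 11.18 × 4.65 × 20.584369 ≈ 1,070.1 × g
Increase = 1,070.1 − 524.7 = 545.4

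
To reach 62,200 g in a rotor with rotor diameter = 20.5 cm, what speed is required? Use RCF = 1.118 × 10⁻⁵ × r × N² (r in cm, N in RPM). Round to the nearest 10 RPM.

N ≈ 23300 RPM

r = 20.5 / 2 = 10.25 cm
62,200 = 1.118 × 10⁻⁵ × 10.25 × N²
N² = 62,200 / (11.4595 × 10⁻⁵) = 542,781,099
N ≈ √542,781,099 ≈ 23,297.7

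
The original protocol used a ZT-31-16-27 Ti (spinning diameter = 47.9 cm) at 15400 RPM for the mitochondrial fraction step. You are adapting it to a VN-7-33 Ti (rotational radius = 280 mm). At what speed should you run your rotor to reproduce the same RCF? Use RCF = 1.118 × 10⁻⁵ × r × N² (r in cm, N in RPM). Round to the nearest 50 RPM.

14250 RPM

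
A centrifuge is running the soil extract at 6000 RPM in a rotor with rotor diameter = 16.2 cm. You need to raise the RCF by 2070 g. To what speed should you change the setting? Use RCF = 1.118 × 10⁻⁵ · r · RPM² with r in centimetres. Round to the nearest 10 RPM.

≈ 7670 RPM

r = 16.2 / 2 = 8.1 cm
Current RCF = 1.118 × 10⁻⁵ × 8.1 × (6000)² = 1.118 × 10⁻⁵ × 8.1 × 36,000,000 ≈ 3,260.1 × g
Target RCF = 3,260.1 + 2,070 = 5,330.1 × g
N² = 5,330.1 / (9.0558 × 10⁻⁵) = 58,858,411
N ≈ √58,858,411 ≈ 7,671.9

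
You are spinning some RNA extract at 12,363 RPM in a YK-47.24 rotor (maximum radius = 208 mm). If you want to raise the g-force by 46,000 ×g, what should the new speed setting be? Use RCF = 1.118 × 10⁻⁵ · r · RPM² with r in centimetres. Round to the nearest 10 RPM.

r = 208 mm = 20.8 cm
Current RCF = 1.118 × 10⁻⁵ × 20.8 × (12363)² = 1.118 × 10⁻⁵ × 20.8 × 152,843,769 ≈ 35,542.9 × g
Target RCF = 35,542.9 + 46,000 = 81,542.9 × g
N² = 81,542.9 / (23.2544 × 10⁻⁵) = 350,655,790
N ≈ √350,655,790 ≈ 18,725.8

N₂ ≈ 18730 RPM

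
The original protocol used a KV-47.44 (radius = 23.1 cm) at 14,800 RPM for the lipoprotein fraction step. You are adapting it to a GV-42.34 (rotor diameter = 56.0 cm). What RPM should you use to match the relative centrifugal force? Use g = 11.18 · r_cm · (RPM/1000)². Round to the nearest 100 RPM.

13400 RPM

RCF_original = 11.18 × 23.1 × (14.8)² = 11.18 × 23.1 × 219.04 ≈ 56,568.8 × g
Your rotor: r = 56.0 / 2 = 28 cm
56,568.8 = 11.18 × 28 × (N/1000)²
(N/1000)² = 56,568.8 / 313.04 = 180.7079
N = 1000 × √180.7079 ≈ 13,442.8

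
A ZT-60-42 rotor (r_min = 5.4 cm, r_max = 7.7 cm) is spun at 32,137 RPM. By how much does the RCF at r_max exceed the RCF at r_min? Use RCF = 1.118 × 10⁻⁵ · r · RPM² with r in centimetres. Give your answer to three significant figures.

ΔRCF ≈ 26600 × g

ΔRCF = 1.118 × 10⁻⁵ × (r_max − r_min) × N² = 1.118 × 10⁻⁵ × 2.3 × 1,032,786,769 ≈ 26,557.1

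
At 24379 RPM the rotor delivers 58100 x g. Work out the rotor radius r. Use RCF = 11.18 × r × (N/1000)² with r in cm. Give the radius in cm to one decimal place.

≈ 8.7 cm

58100 = 11.18 × r × (24.379)²
r = 58100 / (11.18 × 594.335641) = 58100 / 6644.672 ≈ 8.744 cm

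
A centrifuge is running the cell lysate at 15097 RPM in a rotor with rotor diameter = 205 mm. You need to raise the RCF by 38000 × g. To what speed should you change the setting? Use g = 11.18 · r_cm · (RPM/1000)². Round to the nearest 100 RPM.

r = 205 mm / 2 = 102.5 mm = 10.25 cm
Current RCF = 11.18 × 10.25 × (15.097)² = 11.18 × 10.25 × 227.919409 ≈ 26,118.4 × g
Target RCF = 26,118.4 + 38,000 = 64,118.4 × g
(N/1000)² = 64,118.4 / 114.595 = 559.5218
N = 1000 × √559.5218 ≈ 23,654.2

≈ 23700 RPM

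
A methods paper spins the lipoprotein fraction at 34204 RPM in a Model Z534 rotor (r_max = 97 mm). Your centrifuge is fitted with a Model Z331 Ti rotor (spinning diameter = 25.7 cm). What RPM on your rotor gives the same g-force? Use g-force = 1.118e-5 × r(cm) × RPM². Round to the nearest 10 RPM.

≈ 29720 RPM

Original rotor: r = 97 mm = 9.7 cm
RCF = 1.118 × 10⁻⁵ × r × N²
RCF_original = 1.118 × 10⁻⁵ × 9.7 × (34204)² = 1.118 × 10⁻⁵ × 9.7 × 1,169,913,616 ≈ 126,872.5 × g
Your rotor: r = 25.7 / 2 = 12.85 cm
126,872.5 = 1.118 × 10⁻⁵ × 12.85 × N²
N² = 126,872.5 / (14.3663 × 10⁻⁵) = 883,125,787
N ≈ √883,125,787 ≈ 29,717.4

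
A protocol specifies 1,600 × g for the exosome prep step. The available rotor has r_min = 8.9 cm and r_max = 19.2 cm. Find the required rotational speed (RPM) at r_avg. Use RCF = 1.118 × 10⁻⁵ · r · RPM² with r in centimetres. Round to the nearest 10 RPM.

N ≈ 3190 RPM

r_avg = (8.9 + 19.2) / 2 = 14.05 cm
RCF = 1.118 × 10⁻⁵ × r × N²
1,600 = 1.118 × 10⁻⁵ × 14.05 × N²
N² = 1,600 / (15.7079 × 10⁻⁵) = 10,185,957
N ≈ √10,185,957 ≈ 3,191.5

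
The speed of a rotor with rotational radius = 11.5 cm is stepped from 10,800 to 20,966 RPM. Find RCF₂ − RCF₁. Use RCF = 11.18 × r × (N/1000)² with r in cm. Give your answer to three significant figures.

≈ 41500 ×g

RCF₁ = 11.18 × 11.5 × (10.8)² = 11.18 × 11.5 × 116.64 ≈ 14,996.4 × g
RCF₂ = 11.18 × 11.5 × (20.966)² = 11.18 × 11.5 × 439.573156 ≈ 56,515.9 × g
Increase = 56,515.9 − 14,996.4 = 41,519.5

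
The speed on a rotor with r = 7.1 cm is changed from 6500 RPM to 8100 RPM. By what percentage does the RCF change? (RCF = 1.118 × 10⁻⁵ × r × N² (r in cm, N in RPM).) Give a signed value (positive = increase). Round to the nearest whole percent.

+55%

RCF ∝ N², so the ratio is (8100/6500)² = (1.246154)² = 1.5529.
Change = 1.5529 − 1 = +0.5529 → +55.3%.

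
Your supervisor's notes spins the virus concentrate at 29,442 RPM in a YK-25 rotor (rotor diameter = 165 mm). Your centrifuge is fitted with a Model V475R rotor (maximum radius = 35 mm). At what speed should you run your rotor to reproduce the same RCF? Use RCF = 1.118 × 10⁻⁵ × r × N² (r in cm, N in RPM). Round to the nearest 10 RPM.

≈ 45200 RPM

Original rotor: r = 165 mm / 2 = 82.5 mm = 8.25 cm
RCF_original = 1.118 × 10⁻⁵ × 8.25 × (29442)² = 1.118 × 10⁻⁵ × 8.25 × 866,831,364 ≈ 79,952.2 × g
Your rotor: r = 35 mm = 3.5 cm
79,952.2 = 1.118 × 10⁻⁵ × 3.5 × N²
N² = 79,952.2 / (3.913 × 10⁻⁵) = 2,043,245,592
N ≈ √2,043,245,592 ≈ 45,202.3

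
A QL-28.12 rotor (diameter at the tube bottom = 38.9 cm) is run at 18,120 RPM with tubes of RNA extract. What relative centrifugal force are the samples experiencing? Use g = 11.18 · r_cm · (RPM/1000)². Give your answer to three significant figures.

71400 ×g

r = 38.9 / 2 = 19.45 cm
RCF = 11.18 × 19.45 × (18.12)² = 11.18 × 19.45 × 328.3344 ≈ 71,396.6 × g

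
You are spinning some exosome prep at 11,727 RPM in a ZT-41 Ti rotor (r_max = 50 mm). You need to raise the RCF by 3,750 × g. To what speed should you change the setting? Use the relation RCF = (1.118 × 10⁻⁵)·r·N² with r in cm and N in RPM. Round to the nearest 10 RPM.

r = 50 mm = 5.0 cm
Current RCF = 1.118 × 10⁻⁵ × 5 × (11727)² = 1.118 × 10⁻⁵ × 5 × 137,522,529 ≈ 7,687.5 × g
Target RCF = 7,687.5 + 3,750 = 11,437.5 × g
N² = 11,437.5 / (5.59 × 10⁻⁵) = 204,606,440
N ≈ √204,606,440 ≈ 14,304.1

N₂ ≈ 14300 RPM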